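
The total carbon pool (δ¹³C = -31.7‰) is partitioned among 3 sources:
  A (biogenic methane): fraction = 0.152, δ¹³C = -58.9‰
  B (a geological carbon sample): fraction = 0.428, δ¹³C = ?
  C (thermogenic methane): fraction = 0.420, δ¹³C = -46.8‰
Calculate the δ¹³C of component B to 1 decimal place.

-7.2‰

Isotope mass balance: δ_bulk = Σ fᵢ·δᵢ.
-31.7 = 0.152×(-58.9) + 0.428×δ_B + 0.420×(-46.8)
0.428·δ_B = -31.7 − (-28.609) = -3.091
δ_B = -3.091 / 0.428 = -7.22‰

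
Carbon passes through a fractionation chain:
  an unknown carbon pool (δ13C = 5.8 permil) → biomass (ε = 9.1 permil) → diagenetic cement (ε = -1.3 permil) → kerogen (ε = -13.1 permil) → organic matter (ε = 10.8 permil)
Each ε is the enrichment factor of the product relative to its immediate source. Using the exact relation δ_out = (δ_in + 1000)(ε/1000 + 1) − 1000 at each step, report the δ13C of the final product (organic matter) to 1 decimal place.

11.2 permil

step 1: δ = (5.80 + 1000)·(9.1/1000 + 1) − 1000 = 14.95 permil
step 2: δ = (14.95 + 1000)·(-1.3/1000 + 1) − 1000 = 13.63 permil
step 3: δ = (13.63 + 1000)·(-13.1/1000 + 1) − 1000 = 0.35 permil
step 4: δ = (0.35 + 1000)·(10.8/1000 + 1) − 1000 = 11.16 permil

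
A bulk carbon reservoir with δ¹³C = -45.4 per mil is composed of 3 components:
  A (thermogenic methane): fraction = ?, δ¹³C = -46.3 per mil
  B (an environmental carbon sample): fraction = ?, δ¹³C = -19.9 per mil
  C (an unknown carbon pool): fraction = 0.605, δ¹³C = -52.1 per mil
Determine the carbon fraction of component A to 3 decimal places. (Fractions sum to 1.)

0.228

Let f_A and f_B be the unknown fractions; fractions sum to 1 so f_A + f_B = 0.395.
Mass balance: Σ fᵢ·δᵢ = δ_bulk ⇒ f_A·(-46.3) + f_B·(-19.9) = -45.4 − (-31.520) = -13.880
Substitute f_B = 0.395 − f_A:
f_A·(-46.3 − -19.9) = -13.880 − 0.395×(-19.9) = -6.019
f_A = -6.019 / -26.4 = 0.2280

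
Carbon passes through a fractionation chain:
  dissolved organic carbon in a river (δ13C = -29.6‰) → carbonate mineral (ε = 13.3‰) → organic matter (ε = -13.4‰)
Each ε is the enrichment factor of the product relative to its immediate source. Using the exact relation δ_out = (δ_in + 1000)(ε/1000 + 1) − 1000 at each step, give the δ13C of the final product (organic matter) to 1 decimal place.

step 1: δ = (-29.60 + 1000)·(13.3/1000 + 1) − 1000 = -16.69‰
step 2: δ = (-16.69 + 1000)·(-13.4/1000 + 1) − 1000 = -29.87‰

-29.9‰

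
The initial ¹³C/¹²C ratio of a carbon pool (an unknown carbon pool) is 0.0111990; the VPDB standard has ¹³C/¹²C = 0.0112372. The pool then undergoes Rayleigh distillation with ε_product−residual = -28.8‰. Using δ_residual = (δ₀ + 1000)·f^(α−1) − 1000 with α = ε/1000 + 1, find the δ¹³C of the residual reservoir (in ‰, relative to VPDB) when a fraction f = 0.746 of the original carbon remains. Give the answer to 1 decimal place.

δ₀ = (0.0111990/0.0112372 − 1)×1000 = (0.996601 − 1)×1000 = -3.399‰
α − 1 = ε/1000 = -0.0288
f^(α−1) = 0.746^(-0.0288) = 1.008475
δ_res = (-3.399 + 1000) × 1.008475 − 1000 = 1005.047 − 1000 = 5.05‰

5.0‰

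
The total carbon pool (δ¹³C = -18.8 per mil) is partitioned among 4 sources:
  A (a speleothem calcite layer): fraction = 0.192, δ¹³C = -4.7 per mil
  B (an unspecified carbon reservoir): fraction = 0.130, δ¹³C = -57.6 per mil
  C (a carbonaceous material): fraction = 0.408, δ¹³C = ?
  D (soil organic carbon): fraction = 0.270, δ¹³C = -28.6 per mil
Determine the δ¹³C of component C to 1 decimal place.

Isotope mass balance: δ_bulk = Σ fᵢ·δᵢ.
-18.8 = 0.192×(-4.7) + 0.130×(-57.6) + 0.408×δ_C + 0.270×(-28.6)
0.408·δ_C = -18.8 − (-16.112) = -2.688
δ_C = -2.688 / 0.408 = -6.59 per mil

-6.6 per mil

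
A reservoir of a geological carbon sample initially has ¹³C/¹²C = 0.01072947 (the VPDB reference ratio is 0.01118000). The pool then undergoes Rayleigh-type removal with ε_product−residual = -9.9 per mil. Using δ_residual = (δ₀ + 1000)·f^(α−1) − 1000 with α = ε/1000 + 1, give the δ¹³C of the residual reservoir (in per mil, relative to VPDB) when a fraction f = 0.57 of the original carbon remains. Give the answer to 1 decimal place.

-34.9 per mil

δ₀ = (0.01072947/0.01118000 − 1)×1000 = (0.959702 − 1)×1000 = -40.298 per mil
α − 1 = ε/1000 = -0.0099
f^(α−1) = 0.57^(-0.0099) = 1.005580
δ_res = (-40.298 + 1000) × 1.005580 − 1000 = 965.058 − 1000 = -34.94 per mil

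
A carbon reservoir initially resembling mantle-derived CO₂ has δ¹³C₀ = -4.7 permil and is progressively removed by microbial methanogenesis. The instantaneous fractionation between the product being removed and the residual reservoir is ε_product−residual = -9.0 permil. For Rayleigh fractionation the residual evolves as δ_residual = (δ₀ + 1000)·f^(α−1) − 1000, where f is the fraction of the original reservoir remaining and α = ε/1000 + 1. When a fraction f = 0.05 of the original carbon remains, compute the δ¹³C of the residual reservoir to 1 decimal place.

22.5 permil

Rayleigh residual: δ_res = (δ₀ + 1000)·f^(α−1) − 1000
α = ε/1000 + 1 = 0.99100, so α − 1 = -0.00900
f^(α−1) = 0.05^(-0.00900) = 1.027328
δ_res = (-4.7 + 1000) × 1.027328 − 1000 = 1022.500 − 1000 = 22.50 permil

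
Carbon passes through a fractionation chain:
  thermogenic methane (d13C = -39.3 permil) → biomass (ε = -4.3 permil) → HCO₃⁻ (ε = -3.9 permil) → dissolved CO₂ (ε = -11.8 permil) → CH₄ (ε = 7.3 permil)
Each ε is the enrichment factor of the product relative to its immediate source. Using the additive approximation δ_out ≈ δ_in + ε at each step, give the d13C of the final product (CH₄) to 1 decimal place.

-52.0 permil

step 1: δ ≈ -39.3 + (-4.3) = -43.6 permil
step 2: δ ≈ -43.6 + (-3.9) = -47.5 permil
step 3: δ ≈ -47.5 + (-11.8) = -59.3 permil
step 4: δ ≈ -59.3 + (7.3) = -52.0 permil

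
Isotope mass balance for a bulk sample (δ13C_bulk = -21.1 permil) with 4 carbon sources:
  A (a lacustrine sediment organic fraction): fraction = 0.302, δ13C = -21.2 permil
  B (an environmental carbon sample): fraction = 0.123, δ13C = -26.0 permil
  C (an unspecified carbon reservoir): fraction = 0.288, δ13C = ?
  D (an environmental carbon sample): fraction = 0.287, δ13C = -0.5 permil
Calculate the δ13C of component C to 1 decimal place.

-39.4 permil

Isotope mass balance: δ_bulk = Σ fᵢ·δᵢ.
-21.1 = 0.302×(-21.2) + 0.123×(-26.0) + 0.288×δ_C + 0.287×(-0.5)
0.288·δ_C = -21.1 − (-9.744) = -11.356
δ_C = -11.356 / 0.288 = -39.43 permil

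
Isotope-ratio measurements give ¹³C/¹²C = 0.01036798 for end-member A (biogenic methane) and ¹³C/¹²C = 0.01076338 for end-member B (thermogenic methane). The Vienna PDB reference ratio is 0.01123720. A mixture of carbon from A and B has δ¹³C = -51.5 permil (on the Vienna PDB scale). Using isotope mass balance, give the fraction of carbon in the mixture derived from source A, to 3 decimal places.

δ_A = (0.01036798/0.01123720 − 1)×1000 = (0.922648 − 1)×1000 = -77.352 permil
δ_B = (0.01076338/0.01123720 − 1)×1000 = (0.957835 − 1)×1000 = -42.165 permil
f_A = (δ_mix − δ_B)/(δ_A − δ_B) = (-51.5 − (-42.165))/(-77.352 − (-42.165))
f_A = -9.335 / -35.187 = 0.2653

0.265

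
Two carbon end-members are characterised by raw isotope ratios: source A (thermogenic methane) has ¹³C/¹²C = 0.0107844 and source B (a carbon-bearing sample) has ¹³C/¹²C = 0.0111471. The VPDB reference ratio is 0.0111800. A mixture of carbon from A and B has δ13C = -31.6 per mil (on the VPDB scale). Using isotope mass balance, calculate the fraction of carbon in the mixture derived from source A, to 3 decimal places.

0.883

δ_A = (0.0107844/0.0111800 − 1)×1000 = (0.964615 − 1)×1000 = -35.385 per mil
δ_B = (0.0111471/0.0111800 − 1)×1000 = (0.997057 − 1)×1000 = -2.943 per mil
f_A = (δ_mix − δ_B)/(δ_A − δ_B) = (-31.6 − (-2.943))/(-35.385 − (-2.943))
f_A = -28.657 / -32.442 = 0.8833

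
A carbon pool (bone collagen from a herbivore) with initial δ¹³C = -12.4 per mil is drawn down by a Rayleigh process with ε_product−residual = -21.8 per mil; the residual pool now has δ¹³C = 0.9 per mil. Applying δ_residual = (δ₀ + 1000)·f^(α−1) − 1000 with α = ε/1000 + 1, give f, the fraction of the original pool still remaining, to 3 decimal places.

α − 1 = ε/1000 = -0.0218
(δ_res + 1000)/(δ₀ + 1000) = (0.9 + 1000)/(-12.4 + 1000) = 1000.9/987.6 = 1.013467
f = 1.013467^(1/-0.0218) = exp(ln(1.013467)/-0.0218) = exp(0.01338/-0.0218)
f = exp(-0.6136) = 0.5414

0.541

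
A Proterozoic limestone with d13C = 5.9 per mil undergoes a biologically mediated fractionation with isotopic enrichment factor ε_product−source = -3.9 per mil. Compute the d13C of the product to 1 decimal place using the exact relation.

To first order, δ_product ≈ δ_source + ε = 2.0 per mil.
Exactly, δ_product = (δ_source + 1000)·(ε/1000 + 1) − 1000.
δ_product = (5.9 + 1000) × (-3.9/1000 + 1) − 1000
δ_product = 1.98 per mil

2.0 per mil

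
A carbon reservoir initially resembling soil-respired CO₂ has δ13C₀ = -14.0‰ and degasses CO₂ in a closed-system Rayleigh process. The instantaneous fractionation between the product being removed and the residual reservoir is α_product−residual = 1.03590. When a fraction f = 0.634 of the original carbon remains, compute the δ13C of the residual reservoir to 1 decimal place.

Rayleigh residual: δ_res = (δ₀ + 1000)·f^(α−1) − 1000
α − 1 = 0.03590
f^(α−1) = 0.634^(0.03590) = 0.983773
δ_res = (-14.0 + 1000) × 0.983773 − 1000 = 970.000 − 1000 = -30.00‰

-30.0‰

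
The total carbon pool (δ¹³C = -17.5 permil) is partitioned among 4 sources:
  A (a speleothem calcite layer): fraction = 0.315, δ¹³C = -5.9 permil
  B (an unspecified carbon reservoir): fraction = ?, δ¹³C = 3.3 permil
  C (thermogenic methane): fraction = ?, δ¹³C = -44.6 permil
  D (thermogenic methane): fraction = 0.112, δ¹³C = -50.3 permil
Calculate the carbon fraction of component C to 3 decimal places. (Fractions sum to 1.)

0.248

Let f_C and f_B be the unknown fractions; fractions sum to 1 so f_C + f_B = 0.573.
Mass balance: Σ fᵢ·δᵢ = δ_bulk ⇒ f_C·(-44.6) + f_B·(3.3) = -17.5 − (-7.492) = -10.008
Substitute f_B = 0.573 − f_C:
f_C·(-44.6 − 3.3) = -10.008 − 0.573×(3.3) = -11.899
f_C = -11.899 / -47.9 = 0.2484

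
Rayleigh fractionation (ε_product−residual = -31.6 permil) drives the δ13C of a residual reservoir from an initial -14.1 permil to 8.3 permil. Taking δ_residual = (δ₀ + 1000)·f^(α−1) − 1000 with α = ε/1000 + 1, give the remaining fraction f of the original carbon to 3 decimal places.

α − 1 = ε/1000 = -0.0316
(δ_res + 1000)/(δ₀ + 1000) = (8.3 + 1000)/(-14.1 + 1000) = 1008.3/985.9 = 1.022720
f = 1.022720^(1/-0.0316) = exp(ln(1.022720)/-0.0316) = exp(0.02247/-0.0316)
f = exp(-0.7110) = 0.4912

0.491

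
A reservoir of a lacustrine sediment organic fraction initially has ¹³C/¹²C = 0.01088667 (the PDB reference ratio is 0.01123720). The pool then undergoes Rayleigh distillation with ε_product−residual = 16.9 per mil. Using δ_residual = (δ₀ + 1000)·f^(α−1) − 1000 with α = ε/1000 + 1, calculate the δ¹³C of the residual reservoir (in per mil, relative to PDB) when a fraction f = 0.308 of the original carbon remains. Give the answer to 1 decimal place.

δ₀ = (0.01088667/0.01123720 − 1)×1000 = (0.968806 − 1)×1000 = -31.194 per mil
α − 1 = ε/1000 = 0.0169
f^(α−1) = 0.308^(0.0169) = 0.980294
δ_res = (-31.194 + 1000) × 0.980294 − 1000 = 949.715 − 1000 = -50.28 per mil

-50.3 per mil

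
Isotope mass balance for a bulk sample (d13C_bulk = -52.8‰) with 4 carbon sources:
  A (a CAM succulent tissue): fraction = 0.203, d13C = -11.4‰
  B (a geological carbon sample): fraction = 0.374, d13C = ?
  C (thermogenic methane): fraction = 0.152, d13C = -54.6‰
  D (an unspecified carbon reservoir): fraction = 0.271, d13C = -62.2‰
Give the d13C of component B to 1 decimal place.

-67.7‰

Isotope mass balance: δ_bulk = Σ fᵢ·δᵢ.
-52.8 = 0.203×(-11.4) + 0.374×δ_B + 0.152×(-54.6) + 0.271×(-62.2)
0.374·δ_B = -52.8 − (-27.470) = -25.330
δ_B = -25.330 / 0.374 = -67.73‰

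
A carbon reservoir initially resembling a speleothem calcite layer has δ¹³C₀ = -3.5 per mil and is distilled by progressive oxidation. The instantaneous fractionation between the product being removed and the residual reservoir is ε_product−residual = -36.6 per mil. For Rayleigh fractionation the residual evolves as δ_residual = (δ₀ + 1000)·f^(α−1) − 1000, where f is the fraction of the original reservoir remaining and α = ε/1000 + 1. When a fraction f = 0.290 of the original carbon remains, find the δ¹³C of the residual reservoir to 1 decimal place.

42.7 per mil

Rayleigh residual: δ_res = (δ₀ + 1000)·f^(α−1) − 1000
α = ε/1000 + 1 = 0.96340, so α − 1 = -0.03660
f^(α−1) = 0.290^(-0.03660) = 1.046348
δ_res = (-3.5 + 1000) × 1.046348 − 1000 = 1042.686 − 1000 = 42.69 per mil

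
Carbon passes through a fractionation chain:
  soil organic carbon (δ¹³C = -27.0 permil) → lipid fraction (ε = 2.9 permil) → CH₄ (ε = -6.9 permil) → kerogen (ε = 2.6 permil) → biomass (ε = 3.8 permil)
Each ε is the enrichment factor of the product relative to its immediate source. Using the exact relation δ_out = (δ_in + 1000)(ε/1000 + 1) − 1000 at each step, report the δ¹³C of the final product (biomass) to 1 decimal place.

step 1: δ = (-27.00 + 1000)·(2.9/1000 + 1) − 1000 = -24.18 permil
step 2: δ = (-24.18 + 1000)·(-6.9/1000 + 1) − 1000 = -30.91 permil
step 3: δ = (-30.91 + 1000)·(2.6/1000 + 1) − 1000 = -28.39 permil
step 4: δ = (-28.39 + 1000)·(3.8/1000 + 1) − 1000 = -24.70 permil

-24.7 permil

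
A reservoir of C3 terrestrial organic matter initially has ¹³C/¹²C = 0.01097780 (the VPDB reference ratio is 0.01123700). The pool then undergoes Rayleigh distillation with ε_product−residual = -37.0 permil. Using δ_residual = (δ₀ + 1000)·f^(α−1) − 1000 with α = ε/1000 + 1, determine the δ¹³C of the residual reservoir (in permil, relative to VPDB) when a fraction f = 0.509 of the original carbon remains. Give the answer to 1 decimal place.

δ₀ = (0.01097780/0.01123700 − 1)×1000 = (0.976933 − 1)×1000 = -23.067 permil
α − 1 = ε/1000 = -0.0370
f^(α−1) = 0.509^(-0.0370) = 1.025301
δ_res = (-23.067 + 1000) × 1.025301 − 1000 = 1001.651 − 1000 = 1.65 permil

1.7 permil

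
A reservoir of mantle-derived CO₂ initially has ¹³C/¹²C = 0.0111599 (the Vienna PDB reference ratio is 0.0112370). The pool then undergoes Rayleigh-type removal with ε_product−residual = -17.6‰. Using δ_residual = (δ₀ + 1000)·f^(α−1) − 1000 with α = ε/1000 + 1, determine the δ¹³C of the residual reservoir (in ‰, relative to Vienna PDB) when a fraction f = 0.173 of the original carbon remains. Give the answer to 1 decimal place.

δ₀ = (0.0111599/0.0112370 − 1)×1000 = (0.993139 − 1)×1000 = -6.861‰
α − 1 = ε/1000 = -0.0176
f^(α−1) = 0.173^(-0.0176) = 1.031360
δ_res = (-6.861 + 1000) × 1.031360 − 1000 = 1024.284 − 1000 = 24.28‰

24.3‰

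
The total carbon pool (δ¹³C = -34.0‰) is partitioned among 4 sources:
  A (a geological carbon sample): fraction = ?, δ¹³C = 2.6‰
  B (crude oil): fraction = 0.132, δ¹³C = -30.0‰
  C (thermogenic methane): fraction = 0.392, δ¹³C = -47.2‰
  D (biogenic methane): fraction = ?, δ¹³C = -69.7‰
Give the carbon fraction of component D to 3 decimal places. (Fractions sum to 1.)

Let f_D and f_A be the unknown fractions; fractions sum to 1 so f_D + f_A = 0.476.
Mass balance: Σ fᵢ·δᵢ = δ_bulk ⇒ f_D·(-69.7) + f_A·(2.6) = -34.0 − (-22.462) = -11.538
Substitute f_A = 0.476 − f_D:
f_D·(-69.7 − 2.6) = -11.538 − 0.476×(2.6) = -12.775
f_D = -12.775 / -72.3 = 0.1767

0.177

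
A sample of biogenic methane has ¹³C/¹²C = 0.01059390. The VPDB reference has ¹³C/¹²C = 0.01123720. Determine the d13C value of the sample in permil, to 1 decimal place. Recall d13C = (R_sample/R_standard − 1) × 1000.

-57.2 permil

d13C = (R_sample / R_standard − 1) × 1000
R_sample / R_standard = 0.01059390 / 0.01123720 = 0.942753
d13C = (0.942753 − 1) × 1000 = -57.25 permil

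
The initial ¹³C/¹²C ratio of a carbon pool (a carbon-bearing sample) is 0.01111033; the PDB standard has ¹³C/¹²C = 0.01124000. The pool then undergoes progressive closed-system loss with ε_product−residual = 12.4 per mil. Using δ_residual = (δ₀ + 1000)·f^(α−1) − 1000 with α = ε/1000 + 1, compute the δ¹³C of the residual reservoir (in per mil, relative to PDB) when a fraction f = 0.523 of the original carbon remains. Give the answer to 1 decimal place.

-19.4 per mil

δ₀ = (0.01111033/0.01124000 − 1)×1000 = (0.988464 − 1)×1000 = -11.536 per mil
α − 1 = ε/1000 = 0.0124
f^(α−1) = 0.523^(0.0124) = 0.991995
δ_res = (-11.536 + 1000) × 0.991995 − 1000 = 980.551 − 1000 = -19.45 per mil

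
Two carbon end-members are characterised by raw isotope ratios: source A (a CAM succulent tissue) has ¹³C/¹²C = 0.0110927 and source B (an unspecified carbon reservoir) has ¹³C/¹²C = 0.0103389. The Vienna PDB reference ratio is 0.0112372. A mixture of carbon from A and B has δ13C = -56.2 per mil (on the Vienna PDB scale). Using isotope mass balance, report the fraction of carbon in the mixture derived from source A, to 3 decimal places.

δ_A = (0.0110927/0.0112372 − 1)×1000 = (0.987141 − 1)×1000 = -12.859 per mil
δ_B = (0.0103389/0.0112372 − 1)×1000 = (0.920060 − 1)×1000 = -79.940 per mil
f_A = (δ_mix − δ_B)/(δ_A − δ_B) = (-56.2 − (-79.940))/(-12.859 − (-79.940))
f_A = 23.740 / 67.081 = 0.3539

0.354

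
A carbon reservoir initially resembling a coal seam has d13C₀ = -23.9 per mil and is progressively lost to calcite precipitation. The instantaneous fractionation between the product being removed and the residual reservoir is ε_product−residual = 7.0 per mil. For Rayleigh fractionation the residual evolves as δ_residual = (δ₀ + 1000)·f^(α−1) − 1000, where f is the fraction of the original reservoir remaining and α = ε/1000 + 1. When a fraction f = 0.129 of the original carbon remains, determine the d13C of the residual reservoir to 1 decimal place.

-37.8 per mil

Rayleigh residual: δ_res = (δ₀ + 1000)·f^(α−1) − 1000
α = ε/1000 + 1 = 1.00700, so α − 1 = 0.00700
f^(α−1) = 0.129^(0.00700) = 0.985767
δ_res = (-23.9 + 1000) × 0.985767 − 1000 = 962.207 − 1000 = -37.79 per mil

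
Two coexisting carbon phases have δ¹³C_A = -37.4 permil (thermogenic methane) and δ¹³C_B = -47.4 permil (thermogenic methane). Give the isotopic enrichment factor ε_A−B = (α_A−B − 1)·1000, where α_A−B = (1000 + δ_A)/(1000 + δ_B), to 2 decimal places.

10.50 permil

α_A−B = (1000 + -37.4) / (1000 + -47.4) = 962.6 / 952.6 = 1.010498
ε_A−B = (1.010498 − 1) × 1000 = 10.498 permil
(The approximation ε ≈ δ_A − δ_B would give 10.0 permil.)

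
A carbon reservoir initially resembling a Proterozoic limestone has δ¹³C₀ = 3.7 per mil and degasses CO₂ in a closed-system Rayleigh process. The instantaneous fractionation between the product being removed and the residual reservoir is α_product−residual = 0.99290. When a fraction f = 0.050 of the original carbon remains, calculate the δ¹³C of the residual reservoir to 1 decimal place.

25.3 per mil

Rayleigh residual: δ_res = (δ₀ + 1000)·f^(α−1) − 1000
α − 1 = -0.00710
f^(α−1) = 0.050^(-0.00710) = 1.021498
δ_res = (3.7 + 1000) × 1.021498 − 1000 = 1025.277 − 1000 = 25.28 per mil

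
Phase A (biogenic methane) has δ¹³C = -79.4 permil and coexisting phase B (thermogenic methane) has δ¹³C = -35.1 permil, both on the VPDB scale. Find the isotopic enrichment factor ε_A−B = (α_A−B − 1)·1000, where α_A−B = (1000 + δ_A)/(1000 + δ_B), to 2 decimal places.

-45.91 permil

α_A−B = (1000 + -79.4) / (1000 + -35.1) = 920.6 / 964.9 = 0.954089
ε_A−B = (0.954089 − 1) × 1000 = -45.911 permil
(The approximation ε ≈ δ_A − δ_B would give -44.3 permil.)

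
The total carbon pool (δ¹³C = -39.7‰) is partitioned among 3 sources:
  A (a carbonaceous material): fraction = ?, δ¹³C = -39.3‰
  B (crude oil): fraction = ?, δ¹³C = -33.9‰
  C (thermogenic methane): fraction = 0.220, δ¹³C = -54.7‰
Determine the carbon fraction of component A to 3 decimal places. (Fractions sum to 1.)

0.227

Let f_A and f_B be the unknown fractions; fractions sum to 1 so f_A + f_B = 0.780.
Mass balance: Σ fᵢ·δᵢ = δ_bulk ⇒ f_A·(-39.3) + f_B·(-33.9) = -39.7 − (-12.034) = -27.666
Substitute f_B = 0.780 − f_A:
f_A·(-39.3 − -33.9) = -27.666 − 0.780×(-33.9) = -1.224
f_A = -1.224 / -5.4 = 0.2267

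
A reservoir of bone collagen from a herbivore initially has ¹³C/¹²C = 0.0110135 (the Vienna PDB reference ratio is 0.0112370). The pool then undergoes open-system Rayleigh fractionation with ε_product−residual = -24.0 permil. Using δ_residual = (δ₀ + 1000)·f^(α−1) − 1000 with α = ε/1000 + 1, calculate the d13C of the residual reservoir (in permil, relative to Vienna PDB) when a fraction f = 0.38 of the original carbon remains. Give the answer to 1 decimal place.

δ₀ = (0.0110135/0.0112370 − 1)×1000 = (0.980110 − 1)×1000 = -19.890 permil
α − 1 = ε/1000 = -0.0240
f^(α−1) = 0.38^(-0.0240) = 1.023494
δ_res = (-19.890 + 1000) × 1.023494 − 1000 = 1003.137 − 1000 = 3.14 permil

3.1 permil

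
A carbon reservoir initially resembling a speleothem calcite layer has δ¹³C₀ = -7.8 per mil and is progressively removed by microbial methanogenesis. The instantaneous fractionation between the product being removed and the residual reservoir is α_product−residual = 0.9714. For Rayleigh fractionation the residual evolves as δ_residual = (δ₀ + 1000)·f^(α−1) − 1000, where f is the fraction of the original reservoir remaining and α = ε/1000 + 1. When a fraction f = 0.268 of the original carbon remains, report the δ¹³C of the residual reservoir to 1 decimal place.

30.3 per mil

Rayleigh residual: δ_res = (δ₀ + 1000)·f^(α−1) − 1000
α − 1 = -0.02860
f^(α−1) = 0.268^(-0.02860) = 1.038378
δ_res = (-7.8 + 1000) × 1.038378 − 1000 = 1030.278 − 1000 = 30.28 per mil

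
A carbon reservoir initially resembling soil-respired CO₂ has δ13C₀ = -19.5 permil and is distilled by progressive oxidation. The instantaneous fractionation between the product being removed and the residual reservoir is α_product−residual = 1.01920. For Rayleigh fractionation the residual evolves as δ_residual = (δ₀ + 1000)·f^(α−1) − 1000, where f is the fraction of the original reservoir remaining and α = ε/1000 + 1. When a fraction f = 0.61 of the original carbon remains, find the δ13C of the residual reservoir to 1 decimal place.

-28.8 permil

Rayleigh residual: δ_res = (δ₀ + 1000)·f^(α−1) − 1000
α − 1 = 0.01920
f^(α−1) = 0.61^(0.01920) = 0.990554
δ_res = (-19.5 + 1000) × 0.990554 − 1000 = 971.239 − 1000 = -28.76 permil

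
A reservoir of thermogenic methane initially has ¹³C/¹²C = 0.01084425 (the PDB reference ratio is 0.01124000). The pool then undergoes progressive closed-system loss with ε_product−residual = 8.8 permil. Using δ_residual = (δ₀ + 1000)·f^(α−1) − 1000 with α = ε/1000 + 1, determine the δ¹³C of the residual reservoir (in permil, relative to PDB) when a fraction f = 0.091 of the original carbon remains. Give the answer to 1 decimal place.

-55.3 permil

δ₀ = (0.01084425/0.01124000 − 1)×1000 = (0.964791 − 1)×1000 = -35.209 permil
α − 1 = ε/1000 = 0.0088
f^(α−1) = 0.091^(0.0088) = 0.979128
δ_res = (-35.209 + 1000) × 0.979128 − 1000 = 944.654 − 1000 = -55.35 permil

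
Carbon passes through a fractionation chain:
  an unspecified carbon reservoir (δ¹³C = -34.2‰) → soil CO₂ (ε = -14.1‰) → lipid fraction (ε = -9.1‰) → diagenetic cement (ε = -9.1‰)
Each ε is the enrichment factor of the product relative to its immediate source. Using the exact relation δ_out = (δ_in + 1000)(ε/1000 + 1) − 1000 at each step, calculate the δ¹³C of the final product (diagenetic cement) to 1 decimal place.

-65.1‰

step 1: δ = (-34.20 + 1000)·(-14.1/1000 + 1) − 1000 = -47.82‰
step 2: δ = (-47.82 + 1000)·(-9.1/1000 + 1) − 1000 = -56.48‰
step 3: δ = (-56.48 + 1000)·(-9.1/1000 + 1) − 1000 = -65.07‰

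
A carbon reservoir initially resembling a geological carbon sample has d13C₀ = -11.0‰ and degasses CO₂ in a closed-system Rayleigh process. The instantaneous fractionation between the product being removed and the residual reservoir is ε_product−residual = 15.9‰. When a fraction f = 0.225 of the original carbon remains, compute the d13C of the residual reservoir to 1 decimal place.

-34.2‰

Rayleigh residual: δ_res = (δ₀ + 1000)·f^(α−1) − 1000
α = ε/1000 + 1 = 1.01590, so α − 1 = 0.01590
f^(α−1) = 0.225^(0.01590) = 0.976562
δ_res = (-11.0 + 1000) × 0.976562 − 1000 = 965.820 − 1000 = -34.18‰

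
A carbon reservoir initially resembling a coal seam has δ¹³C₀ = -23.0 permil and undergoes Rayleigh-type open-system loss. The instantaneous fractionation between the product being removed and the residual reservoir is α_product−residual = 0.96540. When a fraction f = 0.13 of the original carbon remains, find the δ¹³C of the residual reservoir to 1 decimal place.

48.5 permil

Rayleigh residual: δ_res = (δ₀ + 1000)·f^(α−1) − 1000
α − 1 = -0.03460
f^(α−1) = 0.13^(-0.03460) = 1.073143
δ_res = (-23.0 + 1000) × 1.073143 − 1000 = 1048.461 − 1000 = 48.46 permil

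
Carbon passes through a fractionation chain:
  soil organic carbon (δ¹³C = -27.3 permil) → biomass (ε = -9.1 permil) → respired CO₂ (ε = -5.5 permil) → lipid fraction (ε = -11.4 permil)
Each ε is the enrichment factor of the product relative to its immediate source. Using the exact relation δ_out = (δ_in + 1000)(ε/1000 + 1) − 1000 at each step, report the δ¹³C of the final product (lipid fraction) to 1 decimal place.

-52.4 permil

step 1: δ = (-27.30 + 1000)·(-9.1/1000 + 1) − 1000 = -36.15 permil
step 2: δ = (-36.15 + 1000)·(-5.5/1000 + 1) − 1000 = -41.45 permil
step 3: δ = (-41.45 + 1000)·(-11.4/1000 + 1) − 1000 = -52.38 permil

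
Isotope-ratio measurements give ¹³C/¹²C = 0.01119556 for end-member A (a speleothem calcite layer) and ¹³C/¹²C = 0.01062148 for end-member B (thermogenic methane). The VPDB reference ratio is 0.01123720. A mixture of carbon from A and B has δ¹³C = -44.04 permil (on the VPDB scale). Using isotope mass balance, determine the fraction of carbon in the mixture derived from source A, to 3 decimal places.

δ_A = (0.01119556/0.01123720 − 1)×1000 = (0.996294 − 1)×1000 = -3.706 permil
δ_B = (0.01062148/0.01123720 − 1)×1000 = (0.945207 − 1)×1000 = -54.793 permil
f_A = (δ_mix − δ_B)/(δ_A − δ_B) = (-44.04 − (-54.793))/(-3.706 − (-54.793))
f_A = 10.753 / 51.087 = 0.2105

0.210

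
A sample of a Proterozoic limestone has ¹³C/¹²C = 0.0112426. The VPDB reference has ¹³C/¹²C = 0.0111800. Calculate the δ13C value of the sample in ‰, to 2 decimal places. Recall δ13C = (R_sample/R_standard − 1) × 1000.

5.60‰

δ13C = (R_sample / R_standard − 1) × 1000
R_sample / R_standard = 0.0112426 / 0.0111800 = 1.005599
δ13C = (1.005599 − 1) × 1000 = 5.599‰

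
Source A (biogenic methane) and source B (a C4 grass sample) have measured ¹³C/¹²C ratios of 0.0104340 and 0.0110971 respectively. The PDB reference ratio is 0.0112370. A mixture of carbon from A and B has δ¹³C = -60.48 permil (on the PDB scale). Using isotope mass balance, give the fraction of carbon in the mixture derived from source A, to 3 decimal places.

δ_A = (0.0104340/0.0112370 − 1)×1000 = (0.928540 − 1)×1000 = -71.460 permil
δ_B = (0.0110971/0.0112370 − 1)×1000 = (0.987550 − 1)×1000 = -12.450 permil
f_A = (δ_mix − δ_B)/(δ_A − δ_B) = (-60.48 − (-12.450))/(-71.460 − (-12.450))
f_A = -48.030 / -59.010 = 0.8139

0.814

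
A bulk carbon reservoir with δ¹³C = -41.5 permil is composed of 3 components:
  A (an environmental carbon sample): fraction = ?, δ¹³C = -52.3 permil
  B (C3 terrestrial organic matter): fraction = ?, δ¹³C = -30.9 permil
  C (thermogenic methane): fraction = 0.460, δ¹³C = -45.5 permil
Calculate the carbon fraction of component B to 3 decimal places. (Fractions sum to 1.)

Let f_B and f_A be the unknown fractions; fractions sum to 1 so f_B + f_A = 0.540.
Mass balance: Σ fᵢ·δᵢ = δ_bulk ⇒ f_B·(-30.9) + f_A·(-52.3) = -41.5 − (-20.930) = -20.570
Substitute f_A = 0.540 − f_B:
f_B·(-30.9 − -52.3) = -20.570 − 0.540×(-52.3) = 7.672
f_B = 7.672 / 21.4 = 0.3585

0.359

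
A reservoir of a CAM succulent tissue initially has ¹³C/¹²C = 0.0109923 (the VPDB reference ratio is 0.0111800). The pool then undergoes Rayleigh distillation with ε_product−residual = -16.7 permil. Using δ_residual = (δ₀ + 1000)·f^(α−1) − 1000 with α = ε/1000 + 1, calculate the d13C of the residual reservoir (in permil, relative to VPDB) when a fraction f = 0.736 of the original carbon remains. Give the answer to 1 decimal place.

δ₀ = (0.0109923/0.0111800 − 1)×1000 = (0.983211 − 1)×1000 = -16.789 permil
α − 1 = ε/1000 = -0.0167
f^(α−1) = 0.736^(-0.0167) = 1.005132
δ_res = (-16.789 + 1000) × 1.005132 − 1000 = 988.257 − 1000 = -11.74 permil

-11.7 permil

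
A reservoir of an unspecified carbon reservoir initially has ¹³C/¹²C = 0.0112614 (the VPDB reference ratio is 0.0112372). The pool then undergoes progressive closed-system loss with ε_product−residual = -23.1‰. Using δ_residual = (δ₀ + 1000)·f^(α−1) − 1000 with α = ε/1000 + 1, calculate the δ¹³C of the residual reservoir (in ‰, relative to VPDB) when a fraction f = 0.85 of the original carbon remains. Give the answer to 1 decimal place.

δ₀ = (0.0112614/0.0112372 − 1)×1000 = (1.002154 − 1)×1000 = 2.154‰
α − 1 = ε/1000 = -0.0231
f^(α−1) = 0.85^(-0.0231) = 1.003761
δ_res = (2.154 + 1000) × 1.003761 − 1000 = 1005.923 − 1000 = 5.92‰

5.9‰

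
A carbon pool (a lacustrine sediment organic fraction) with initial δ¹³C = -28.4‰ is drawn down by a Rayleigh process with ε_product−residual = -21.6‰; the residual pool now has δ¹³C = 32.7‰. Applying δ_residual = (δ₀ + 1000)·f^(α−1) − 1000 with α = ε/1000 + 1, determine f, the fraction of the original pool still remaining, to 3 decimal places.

α − 1 = ε/1000 = -0.0216
(δ_res + 1000)/(δ₀ + 1000) = (32.7 + 1000)/(-28.4 + 1000) = 1032.7/971.6 = 1.062886
f = 1.062886^(1/-0.0216) = exp(ln(1.062886)/-0.0216) = exp(0.06099/-0.0216)
f = exp(-2.8235) = 0.0594

0.059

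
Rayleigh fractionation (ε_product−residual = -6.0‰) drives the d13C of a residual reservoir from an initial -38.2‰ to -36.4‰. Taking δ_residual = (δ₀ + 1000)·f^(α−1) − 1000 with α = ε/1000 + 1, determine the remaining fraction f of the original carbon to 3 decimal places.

α − 1 = ε/1000 = -0.0060
(δ_res + 1000)/(δ₀ + 1000) = (-36.4 + 1000)/(-38.2 + 1000) = 963.6/961.8 = 1.001871
f = 1.001871^(1/-0.0060) = exp(ln(1.001871)/-0.0060) = exp(0.00187/-0.0060)
f = exp(-0.3116) = 0.7323

0.732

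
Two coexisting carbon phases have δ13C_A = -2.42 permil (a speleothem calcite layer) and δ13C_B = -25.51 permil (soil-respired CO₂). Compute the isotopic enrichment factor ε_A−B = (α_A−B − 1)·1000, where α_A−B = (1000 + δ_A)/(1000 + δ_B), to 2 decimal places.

23.69 permil

α_A−B = (1000 + -2.42) / (1000 + -25.51) = 997.58 / 974.49 = 1.023694
ε_A−B = (1.023694 − 1) × 1000 = 23.694 permil
(The approximation ε ≈ δ_A − δ_B would give 23.09 permil.)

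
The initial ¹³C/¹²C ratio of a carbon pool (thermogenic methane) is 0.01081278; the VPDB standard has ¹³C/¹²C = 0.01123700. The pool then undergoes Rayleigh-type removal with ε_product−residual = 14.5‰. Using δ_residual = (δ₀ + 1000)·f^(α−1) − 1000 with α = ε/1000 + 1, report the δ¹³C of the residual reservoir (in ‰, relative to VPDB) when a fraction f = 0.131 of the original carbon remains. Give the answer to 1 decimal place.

-65.7‰

δ₀ = (0.01081278/0.01123700 − 1)×1000 = (0.962248 − 1)×1000 = -37.752‰
α − 1 = ε/1000 = 0.0145
f^(α−1) = 0.131^(0.0145) = 0.970958
δ_res = (-37.752 + 1000) × 0.970958 − 1000 = 934.302 − 1000 = -65.70‰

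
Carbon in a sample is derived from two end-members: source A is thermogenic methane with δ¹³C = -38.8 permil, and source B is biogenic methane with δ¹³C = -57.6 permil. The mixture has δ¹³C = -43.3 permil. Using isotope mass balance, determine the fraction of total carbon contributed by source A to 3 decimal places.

δ_mix = f_A·δ_A + (1 − f_A)·δ_B  ⇒  f_A = (δ_mix − δ_B)/(δ_A − δ_B)
f_A = (-43.3 − (-57.6)) / (-38.8 − (-57.6))
f_A = 14.3 / 18.8 = 0.7606

0.761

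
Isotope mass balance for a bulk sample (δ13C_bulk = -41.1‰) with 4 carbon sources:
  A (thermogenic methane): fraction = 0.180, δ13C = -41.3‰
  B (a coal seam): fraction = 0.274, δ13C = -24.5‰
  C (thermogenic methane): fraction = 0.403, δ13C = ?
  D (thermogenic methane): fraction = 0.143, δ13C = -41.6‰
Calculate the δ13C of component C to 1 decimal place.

-52.1‰

Isotope mass balance: δ_bulk = Σ fᵢ·δᵢ.
-41.1 = 0.180×(-41.3) + 0.274×(-24.5) + 0.403×δ_C + 0.143×(-41.6)
0.403·δ_C = -41.1 − (-20.096) = -21.004
δ_C = -21.004 / 0.403 = -52.12‰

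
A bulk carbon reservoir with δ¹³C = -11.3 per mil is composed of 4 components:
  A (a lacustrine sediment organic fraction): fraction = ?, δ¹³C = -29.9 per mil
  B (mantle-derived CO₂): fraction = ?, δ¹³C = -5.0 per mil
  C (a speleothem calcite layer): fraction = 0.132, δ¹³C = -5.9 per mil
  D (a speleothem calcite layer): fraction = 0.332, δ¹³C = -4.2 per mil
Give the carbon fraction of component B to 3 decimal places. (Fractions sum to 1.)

Let f_B and f_A be the unknown fractions; fractions sum to 1 so f_B + f_A = 0.536.
Mass balance: Σ fᵢ·δᵢ = δ_bulk ⇒ f_B·(-5.0) + f_A·(-29.9) = -11.3 − (-2.173) = -9.127
Substitute f_A = 0.536 − f_B:
f_B·(-5.0 − -29.9) = -9.127 − 0.536×(-29.9) = 6.900
f_B = 6.900 / 24.9 = 0.2771

0.277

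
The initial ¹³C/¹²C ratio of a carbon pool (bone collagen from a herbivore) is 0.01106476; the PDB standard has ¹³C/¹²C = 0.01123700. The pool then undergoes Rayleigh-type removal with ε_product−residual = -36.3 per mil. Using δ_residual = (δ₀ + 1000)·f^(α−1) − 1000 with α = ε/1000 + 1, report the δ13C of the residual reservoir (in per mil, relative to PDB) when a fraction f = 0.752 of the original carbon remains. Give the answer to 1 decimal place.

δ₀ = (0.01106476/0.01123700 − 1)×1000 = (0.984672 − 1)×1000 = -15.328 per mil
α − 1 = ε/1000 = -0.0363
f^(α−1) = 0.752^(-0.0363) = 1.010400
δ_res = (-15.328 + 1000) × 1.010400 − 1000 = 994.913 − 1000 = -5.09 per mil

-5.1 per mil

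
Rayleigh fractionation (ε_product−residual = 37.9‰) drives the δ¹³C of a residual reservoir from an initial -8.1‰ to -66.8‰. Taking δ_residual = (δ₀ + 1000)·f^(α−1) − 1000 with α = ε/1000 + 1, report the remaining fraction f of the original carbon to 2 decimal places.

α − 1 = ε/1000 = 0.0379
(δ_res + 1000)/(δ₀ + 1000) = (-66.8 + 1000)/(-8.1 + 1000) = 933.2/991.9 = 0.940821
f = 0.940821^(1/0.0379) = exp(ln(0.940821)/0.0379) = exp(-0.06100/0.0379)
f = exp(-1.6096) = 0.2000

0.20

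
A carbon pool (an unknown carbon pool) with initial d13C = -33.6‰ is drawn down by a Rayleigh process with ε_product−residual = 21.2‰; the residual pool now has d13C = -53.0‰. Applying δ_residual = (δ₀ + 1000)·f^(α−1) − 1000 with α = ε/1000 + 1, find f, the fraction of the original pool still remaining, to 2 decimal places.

0.38

α − 1 = ε/1000 = 0.0212
(δ_res + 1000)/(δ₀ + 1000) = (-53.0 + 1000)/(-33.6 + 1000) = 947.0/966.4 = 0.979925
f = 0.979925^(1/0.0212) = exp(ln(0.979925)/0.0212) = exp(-0.02028/0.0212)
f = exp(-0.9565) = 0.3842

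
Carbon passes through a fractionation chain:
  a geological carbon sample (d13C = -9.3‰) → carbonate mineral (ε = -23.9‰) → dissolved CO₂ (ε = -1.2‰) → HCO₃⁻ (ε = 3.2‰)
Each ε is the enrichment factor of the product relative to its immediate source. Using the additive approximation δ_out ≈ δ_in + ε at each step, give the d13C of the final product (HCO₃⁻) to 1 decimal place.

step 1: δ ≈ -9.3 + (-23.9) = -33.2‰
step 2: δ ≈ -33.2 + (-1.2) = -34.4‰
step 3: δ ≈ -34.4 + (3.2) = -31.2‰

-31.2‰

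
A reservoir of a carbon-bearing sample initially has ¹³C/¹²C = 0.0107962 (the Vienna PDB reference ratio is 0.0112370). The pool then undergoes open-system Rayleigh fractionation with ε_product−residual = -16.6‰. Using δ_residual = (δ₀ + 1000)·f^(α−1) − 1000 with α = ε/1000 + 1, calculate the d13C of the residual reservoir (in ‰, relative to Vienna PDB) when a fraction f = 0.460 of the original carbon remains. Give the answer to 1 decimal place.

-26.8‰

δ₀ = (0.0107962/0.0112370 − 1)×1000 = (0.960772 − 1)×1000 = -39.228‰
α − 1 = ε/1000 = -0.0166
f^(α−1) = 0.460^(-0.0166) = 1.012974
δ_res = (-39.228 + 1000) × 1.012974 − 1000 = 973.237 − 1000 = -26.76‰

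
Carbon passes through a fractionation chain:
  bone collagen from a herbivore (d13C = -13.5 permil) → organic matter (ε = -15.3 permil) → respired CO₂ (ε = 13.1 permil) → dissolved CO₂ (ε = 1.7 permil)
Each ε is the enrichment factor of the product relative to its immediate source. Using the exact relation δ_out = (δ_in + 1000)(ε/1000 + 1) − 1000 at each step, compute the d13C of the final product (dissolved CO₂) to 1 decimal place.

step 1: δ = (-13.50 + 1000)·(-15.3/1000 + 1) − 1000 = -28.59 permil
step 2: δ = (-28.59 + 1000)·(13.1/1000 + 1) − 1000 = -15.87 permil
step 3: δ = (-15.87 + 1000)·(1.7/1000 + 1) − 1000 = -14.19 permil

-14.2 permil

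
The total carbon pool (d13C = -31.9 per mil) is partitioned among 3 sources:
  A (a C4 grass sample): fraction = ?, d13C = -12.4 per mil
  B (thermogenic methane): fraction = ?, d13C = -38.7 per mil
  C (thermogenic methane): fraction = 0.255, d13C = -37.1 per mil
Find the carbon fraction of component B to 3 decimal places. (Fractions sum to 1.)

0.502

Let f_B and f_A be the unknown fractions; fractions sum to 1 so f_B + f_A = 0.745.
Mass balance: Σ fᵢ·δᵢ = δ_bulk ⇒ f_B·(-38.7) + f_A·(-12.4) = -31.9 − (-9.460) = -22.439
Substitute f_A = 0.745 − f_B:
f_B·(-38.7 − -12.4) = -22.439 − 0.745×(-12.4) = -13.201
f_B = -13.201 / -26.3 = 0.5020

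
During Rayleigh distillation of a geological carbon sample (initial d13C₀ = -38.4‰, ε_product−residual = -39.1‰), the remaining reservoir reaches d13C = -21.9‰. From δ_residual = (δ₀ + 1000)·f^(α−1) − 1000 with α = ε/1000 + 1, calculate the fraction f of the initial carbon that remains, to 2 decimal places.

0.65

α − 1 = ε/1000 = -0.0391
(δ_res + 1000)/(δ₀ + 1000) = (-21.9 + 1000)/(-38.4 + 1000) = 978.1/961.6 = 1.017159
f = 1.017159^(1/-0.0391) = exp(ln(1.017159)/-0.0391) = exp(0.01701/-0.0391)
f = exp(-0.4351) = 0.6472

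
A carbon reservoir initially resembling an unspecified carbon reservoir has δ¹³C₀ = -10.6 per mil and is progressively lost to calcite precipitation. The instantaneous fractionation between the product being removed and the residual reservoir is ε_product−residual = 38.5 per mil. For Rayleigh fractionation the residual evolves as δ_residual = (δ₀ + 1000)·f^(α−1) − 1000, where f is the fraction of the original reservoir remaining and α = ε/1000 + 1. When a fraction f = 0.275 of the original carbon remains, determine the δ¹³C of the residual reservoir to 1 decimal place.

Rayleigh residual: δ_res = (δ₀ + 1000)·f^(α−1) − 1000
α = ε/1000 + 1 = 1.03850, so α − 1 = 0.03850
f^(α−1) = 0.275^(0.03850) = 0.951512
δ_res = (-10.6 + 1000) × 0.951512 − 1000 = 941.426 − 1000 = -58.57 per mil

-58.6 per mil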